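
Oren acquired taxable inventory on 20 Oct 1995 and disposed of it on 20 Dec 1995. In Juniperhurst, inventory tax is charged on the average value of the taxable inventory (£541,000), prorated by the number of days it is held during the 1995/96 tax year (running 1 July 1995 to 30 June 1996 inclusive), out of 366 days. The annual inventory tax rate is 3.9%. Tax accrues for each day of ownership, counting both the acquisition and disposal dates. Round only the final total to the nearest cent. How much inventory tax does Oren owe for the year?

Days held (20 Oct – 20 Dec 1995): 62 out of 366
Tax = £541,000 × 3.9% × 62/366 = £3,574.1475

£3,574.15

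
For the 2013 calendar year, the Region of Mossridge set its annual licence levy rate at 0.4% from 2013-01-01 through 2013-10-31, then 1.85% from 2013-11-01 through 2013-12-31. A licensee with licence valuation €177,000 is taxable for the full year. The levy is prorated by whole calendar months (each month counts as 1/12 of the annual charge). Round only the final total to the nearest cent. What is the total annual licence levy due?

€1,135.75

2013-01-01 to 2013-10-31: 10 months at 0.4% → €177,000 × 0.4% × 10/12 = €590.0000
2013-11-01 to 2013-12-31: 2 months at 1.85% → €177,000 × 1.85% × 2/12 = €545.7500
Total = €1,135.7500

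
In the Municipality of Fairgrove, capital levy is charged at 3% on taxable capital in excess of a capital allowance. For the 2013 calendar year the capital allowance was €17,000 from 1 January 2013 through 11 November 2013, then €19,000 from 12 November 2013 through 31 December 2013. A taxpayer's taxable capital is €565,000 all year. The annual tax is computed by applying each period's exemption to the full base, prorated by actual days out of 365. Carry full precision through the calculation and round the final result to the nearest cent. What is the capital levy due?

1 January – 11 November 2013: 315 days, exemption €17,000 → (€565,000 − €17,000) × 3% × 315/365 = €14,187.9452
12 November – 31 December 2013: 50 days, exemption €19,000 → (€565,000 − €19,000) × 3% × 50/365 = €2,243.8356
Total = €16,431.7808

€16,431.78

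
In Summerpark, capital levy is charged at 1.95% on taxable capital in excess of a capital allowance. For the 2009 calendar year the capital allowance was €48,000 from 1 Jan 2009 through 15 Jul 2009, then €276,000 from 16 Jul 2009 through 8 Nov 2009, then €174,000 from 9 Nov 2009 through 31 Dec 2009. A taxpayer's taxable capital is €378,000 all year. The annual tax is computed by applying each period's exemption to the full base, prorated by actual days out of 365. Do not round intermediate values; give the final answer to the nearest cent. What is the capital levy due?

€4,665.25

1 Jan – 15 Jul 2009: 196 days, exemption €48,000 → (€378,000 − €48,000) × 1.95% × 196/365 = €3,455.5068
16 Jul – 8 Nov 2009: 116 days, exemption €276,000 → (€378,000 − €276,000) × 1.95% × 116/365 = €632.1205
9 Nov – 31 Dec 2009: 53 days, exemption €174,000 → (€378,000 − €174,000) × 1.95% × 53/365 = €577.6274
Total = €4,665.2548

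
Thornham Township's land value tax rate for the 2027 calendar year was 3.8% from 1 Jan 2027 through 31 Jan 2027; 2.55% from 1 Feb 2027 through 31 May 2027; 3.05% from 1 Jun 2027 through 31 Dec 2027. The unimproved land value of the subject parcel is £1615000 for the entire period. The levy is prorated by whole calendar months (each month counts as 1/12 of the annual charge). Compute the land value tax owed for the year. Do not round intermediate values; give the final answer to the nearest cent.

£47575.21

1 Jan – 31 Jan 2027: 1 month at 3.8% → £1615000 × 3.8% × 1/12 = £5114.1667
1 Feb – 31 May 2027: 4 months at 2.55% → £1615000 × 2.55% × 4/12 = £13727.5000
1 Jun – 31 Dec 2027: 7 months at 3.05% → £1615000 × 3.05% × 7/12 = £28733.5417
Total = £47575.2083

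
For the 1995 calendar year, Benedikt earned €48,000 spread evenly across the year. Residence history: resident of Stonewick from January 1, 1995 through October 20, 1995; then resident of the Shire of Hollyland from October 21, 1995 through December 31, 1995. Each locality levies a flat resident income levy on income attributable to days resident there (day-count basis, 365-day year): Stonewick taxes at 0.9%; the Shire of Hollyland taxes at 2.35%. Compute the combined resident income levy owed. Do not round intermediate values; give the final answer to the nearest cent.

Stonewick, January 1 – October 20, 1995: 293 days → €48,000 × 0.9% × 293/365 = €346.7836
The Shire of Hollyland, October 21 – December 31, 1995: 72 days → €48,000 × 2.35% × 72/365 = €222.5096
Total = €569.2932

€569.29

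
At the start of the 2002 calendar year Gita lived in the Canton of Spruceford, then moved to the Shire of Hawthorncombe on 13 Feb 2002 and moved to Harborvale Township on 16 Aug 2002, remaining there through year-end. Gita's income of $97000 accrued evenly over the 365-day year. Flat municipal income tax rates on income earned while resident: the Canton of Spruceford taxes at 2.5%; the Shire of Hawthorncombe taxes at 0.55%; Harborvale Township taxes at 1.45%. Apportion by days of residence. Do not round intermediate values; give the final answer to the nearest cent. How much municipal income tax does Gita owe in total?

The Canton of Spruceford, 1 Jan – 12 Feb 2002: 43 days → $97000 × 2.5% × 43/365 = $285.6849
The Shire of Hawthorncombe, 13 Feb – 15 Aug 2002: 184 days → $97000 × 0.55% × 184/365 = $268.9425
Harborvale Township, 16 Aug – 31 Dec 2002: 138 days → $97000 × 1.45% × 138/365 = $531.7726
Total = $1086.4000

$1086.40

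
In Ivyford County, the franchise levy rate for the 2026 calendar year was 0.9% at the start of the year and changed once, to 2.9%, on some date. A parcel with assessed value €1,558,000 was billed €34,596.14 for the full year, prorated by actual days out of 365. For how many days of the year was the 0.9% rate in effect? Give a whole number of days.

Let d = days at the first rate; then 365 − d days at the second rate.
€1,558,000 × [0.9%·d + 2.9%·(365−d)] / 365 = €34,596.14
Solving gives d = 124, so the new rate took effect on 5 May 2026.

124 days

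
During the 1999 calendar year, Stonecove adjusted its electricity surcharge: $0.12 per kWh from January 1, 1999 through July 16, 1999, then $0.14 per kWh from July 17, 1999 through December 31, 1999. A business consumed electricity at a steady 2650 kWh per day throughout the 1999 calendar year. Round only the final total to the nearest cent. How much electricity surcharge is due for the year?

$124974.00

January 1 – July 16, 1999: 197 days × 2650 kWh/day = 522,050 kWh at $0.12/kWh → $62646.00
July 17 – December 31, 1999: 168 days × 2650 kWh/day = 445,200 kWh at $0.14/kWh → $62328.00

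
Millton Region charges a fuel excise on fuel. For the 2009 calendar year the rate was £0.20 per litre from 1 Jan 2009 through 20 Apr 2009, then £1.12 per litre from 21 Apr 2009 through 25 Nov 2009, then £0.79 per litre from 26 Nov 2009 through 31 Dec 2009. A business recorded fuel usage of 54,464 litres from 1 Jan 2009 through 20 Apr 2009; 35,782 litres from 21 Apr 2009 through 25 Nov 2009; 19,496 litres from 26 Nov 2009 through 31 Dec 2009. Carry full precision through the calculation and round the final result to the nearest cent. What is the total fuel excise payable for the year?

£66,370.48

1 Jan – 20 Apr 2009: 54,464 litres at £0.20/litre → £10,892.80
21 Apr – 25 Nov 2009: 35,782 litres at £1.12/litre → £40,075.84
26 Nov – 31 Dec 2009: 19,496 litres at £0.79/litre → £15,401.84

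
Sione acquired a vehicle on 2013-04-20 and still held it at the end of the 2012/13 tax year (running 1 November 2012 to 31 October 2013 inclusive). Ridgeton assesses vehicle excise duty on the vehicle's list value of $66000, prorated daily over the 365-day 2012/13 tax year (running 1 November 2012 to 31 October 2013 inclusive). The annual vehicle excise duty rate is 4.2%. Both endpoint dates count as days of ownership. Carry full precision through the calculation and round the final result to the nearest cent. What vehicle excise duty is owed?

$1480.93

Days held (2013-04-20 to 2013-10-31): 195 out of 365
Tax = $66000 × 4.2% × 195/365 = $1480.9315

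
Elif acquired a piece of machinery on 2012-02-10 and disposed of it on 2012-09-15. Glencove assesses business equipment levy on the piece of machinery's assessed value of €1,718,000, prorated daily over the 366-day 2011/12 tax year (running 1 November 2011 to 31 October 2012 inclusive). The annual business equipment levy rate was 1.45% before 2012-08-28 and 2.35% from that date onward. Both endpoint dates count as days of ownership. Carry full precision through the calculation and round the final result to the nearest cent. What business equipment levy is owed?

2012-02-10 to 2012-08-27: 200 days at 1.45% → €1,718,000 × 1.45% × 200/366 = €13,612.5683
2012-08-28 to 2012-09-15: 19 days at 2.35% → €1,718,000 × 2.35% × 19/366 = €2,095.8661
Total = €15,708.4344

€15,708.43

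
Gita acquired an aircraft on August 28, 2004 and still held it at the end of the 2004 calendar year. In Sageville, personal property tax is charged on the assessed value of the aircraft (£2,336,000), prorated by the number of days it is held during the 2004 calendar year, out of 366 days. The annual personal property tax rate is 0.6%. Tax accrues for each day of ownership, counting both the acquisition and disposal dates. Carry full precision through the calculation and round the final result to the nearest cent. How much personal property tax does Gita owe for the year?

£4,825.18

Days held (August 28 – December 31, 2004): 126 out of 366
Tax = £2,336,000 × 0.6% × 126/366 = £4,825.1803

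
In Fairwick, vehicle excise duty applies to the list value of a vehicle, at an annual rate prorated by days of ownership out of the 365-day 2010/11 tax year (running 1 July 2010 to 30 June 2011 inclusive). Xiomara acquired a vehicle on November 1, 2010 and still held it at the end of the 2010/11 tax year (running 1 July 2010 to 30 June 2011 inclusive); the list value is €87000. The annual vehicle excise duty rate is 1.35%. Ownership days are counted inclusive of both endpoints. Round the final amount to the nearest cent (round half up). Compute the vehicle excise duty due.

€778.71

Days held (November 1, 2010 – June 30, 2011): 242 out of 365
Tax = €87000 × 1.35% × 242/365 = €778.7096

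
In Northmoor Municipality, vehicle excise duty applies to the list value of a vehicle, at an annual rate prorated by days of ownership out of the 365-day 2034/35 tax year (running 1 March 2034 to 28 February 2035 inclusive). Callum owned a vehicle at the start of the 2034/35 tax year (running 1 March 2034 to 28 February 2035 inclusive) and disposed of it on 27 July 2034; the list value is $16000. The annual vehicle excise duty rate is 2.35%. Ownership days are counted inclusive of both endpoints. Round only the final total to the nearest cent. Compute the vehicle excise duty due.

$153.49

Days held (1 March – 27 July 2034): 149 out of 365
Tax = $16000 × 2.35% × 149/365 = $153.4904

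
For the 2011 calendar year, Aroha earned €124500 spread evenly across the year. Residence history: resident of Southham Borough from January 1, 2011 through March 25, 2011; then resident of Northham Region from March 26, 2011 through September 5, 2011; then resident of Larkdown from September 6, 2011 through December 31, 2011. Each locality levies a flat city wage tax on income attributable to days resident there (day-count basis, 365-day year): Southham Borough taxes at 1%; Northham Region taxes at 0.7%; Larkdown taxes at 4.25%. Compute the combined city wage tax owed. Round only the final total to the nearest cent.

€2374.20

Southham Borough, January 1 – March 25, 2011: 84 days → €124500 × 1% × 84/365 = €286.5205
Northham Region, March 26 – September 5, 2011: 164 days → €124500 × 0.7% × 164/365 = €391.5781
Larkdown, September 6 – December 31, 2011: 117 days → €124500 × 4.25% × 117/365 = €1696.0993
Total = €2374.1979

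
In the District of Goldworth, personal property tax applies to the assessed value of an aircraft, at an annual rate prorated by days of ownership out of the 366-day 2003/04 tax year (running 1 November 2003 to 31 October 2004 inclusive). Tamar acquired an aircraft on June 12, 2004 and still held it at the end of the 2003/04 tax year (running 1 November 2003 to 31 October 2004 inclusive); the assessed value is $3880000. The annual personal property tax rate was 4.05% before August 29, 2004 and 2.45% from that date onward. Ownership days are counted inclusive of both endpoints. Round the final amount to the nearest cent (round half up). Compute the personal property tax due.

$50111.37

June 12 – August 28, 2004: 78 days at 4.05% → $3880000 × 4.05% × 78/366 = $33488.8525
August 29 – October 31, 2004: 64 days at 2.45% → $3880000 × 2.45% × 64/366 = $16622.5137
Total = $50111.3661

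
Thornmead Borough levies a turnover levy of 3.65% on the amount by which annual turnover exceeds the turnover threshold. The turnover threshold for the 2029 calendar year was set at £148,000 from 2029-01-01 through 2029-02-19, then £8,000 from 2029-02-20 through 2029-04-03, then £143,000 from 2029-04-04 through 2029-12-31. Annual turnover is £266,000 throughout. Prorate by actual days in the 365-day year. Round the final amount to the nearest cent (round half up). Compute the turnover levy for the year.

£5,045.00

2029-01-01 to 2029-02-19: 50 days, exemption £148,000 → (£266,000 − £148,000) × 3.65% × 50/365 = £590.0000
2029-02-20 to 2029-04-03: 43 days, exemption £8,000 → (£266,000 − £8,000) × 3.65% × 43/365 = £1,109.4000
2029-04-04 to 2029-12-31: 272 days, exemption £143,000 → (£266,000 − £143,000) × 3.65% × 272/365 = £3,345.6000
Total = £5,045.0000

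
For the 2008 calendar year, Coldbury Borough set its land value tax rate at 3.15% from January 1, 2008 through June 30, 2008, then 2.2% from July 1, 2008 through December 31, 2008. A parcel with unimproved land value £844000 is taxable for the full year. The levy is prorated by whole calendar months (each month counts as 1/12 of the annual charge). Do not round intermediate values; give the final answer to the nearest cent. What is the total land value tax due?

January 1 – June 30, 2008: 6 months at 3.15% → £844000 × 3.15% × 6/12 = £13293.0000
July 1 – December 31, 2008: 6 months at 2.2% → £844000 × 2.2% × 6/12 = £9284.0000
Total = £22577.0000

£22577.00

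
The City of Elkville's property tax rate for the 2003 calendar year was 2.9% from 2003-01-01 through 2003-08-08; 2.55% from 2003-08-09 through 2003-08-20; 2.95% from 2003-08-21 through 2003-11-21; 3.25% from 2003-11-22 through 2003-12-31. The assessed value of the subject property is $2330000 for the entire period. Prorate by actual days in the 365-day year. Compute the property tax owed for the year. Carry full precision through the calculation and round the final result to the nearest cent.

2003-01-01 to 2003-08-08: 220 days at 2.9% → $2330000 × 2.9% × 220/365 = $40727.1233
2003-08-09 to 2003-08-20: 12 days at 2.55% → $2330000 × 2.55% × 12/365 = $1953.3699
2003-08-21 to 2003-11-21: 93 days at 2.95% → $2330000 × 2.95% × 93/365 = $17513.3014
2003-11-22 to 2003-12-31: 40 days at 3.25% → $2330000 × 3.25% × 40/365 = $8298.6301
Total = $68492.4247

$68492.42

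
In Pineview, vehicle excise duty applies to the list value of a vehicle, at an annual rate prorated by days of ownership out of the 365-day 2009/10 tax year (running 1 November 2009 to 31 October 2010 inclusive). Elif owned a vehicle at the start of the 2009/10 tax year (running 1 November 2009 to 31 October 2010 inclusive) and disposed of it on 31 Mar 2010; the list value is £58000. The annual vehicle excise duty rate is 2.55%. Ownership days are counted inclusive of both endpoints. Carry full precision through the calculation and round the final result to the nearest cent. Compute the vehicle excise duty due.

Days held (1 Nov 2009 – 31 Mar 2010): 151 out of 365
Tax = £58000 × 2.55% × 151/365 = £611.8603

£611.86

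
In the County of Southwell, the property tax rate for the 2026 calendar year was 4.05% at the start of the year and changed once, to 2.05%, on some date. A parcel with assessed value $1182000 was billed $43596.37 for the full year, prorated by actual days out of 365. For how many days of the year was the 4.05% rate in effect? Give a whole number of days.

299 days

Let d = days at the first rate; then 365 − d days at the second rate.
$1182000 × [4.05%·d + 2.05%·(365−d)] / 365 = $43596.37
Solving gives d = 299, so the new rate took effect on October 27, 2026.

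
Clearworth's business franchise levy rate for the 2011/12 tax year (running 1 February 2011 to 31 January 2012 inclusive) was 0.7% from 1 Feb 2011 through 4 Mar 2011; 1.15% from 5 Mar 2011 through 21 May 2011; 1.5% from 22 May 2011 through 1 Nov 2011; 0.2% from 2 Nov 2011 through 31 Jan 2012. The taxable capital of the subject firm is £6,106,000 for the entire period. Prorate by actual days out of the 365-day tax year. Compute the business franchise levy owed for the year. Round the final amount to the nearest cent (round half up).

£62,950.35

1 Feb – 4 Mar 2011: 32 days at 0.7% → £6,106,000 × 0.7% × 32/365 = £3,747.2438
5 Mar – 21 May 2011: 78 days at 1.15% → £6,106,000 × 1.15% × 78/365 = £15,005.7041
22 May – 1 Nov 2011: 164 days at 1.5% → £6,106,000 × 1.5% × 164/365 = £41,152.7671
2 Nov 2011 – 31 Jan 2012: 91 days at 0.2% → £6,106,000 × 0.2% × 91/365 = £3,044.6356
Total = £62,950.3507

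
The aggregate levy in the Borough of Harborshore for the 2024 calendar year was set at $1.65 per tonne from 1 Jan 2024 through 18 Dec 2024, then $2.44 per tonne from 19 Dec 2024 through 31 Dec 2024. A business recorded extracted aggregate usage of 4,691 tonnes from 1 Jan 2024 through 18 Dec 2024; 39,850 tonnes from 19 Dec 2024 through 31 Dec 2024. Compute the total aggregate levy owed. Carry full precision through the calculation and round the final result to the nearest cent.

1 Jan – 18 Dec 2024: 4,691 tonnes at $1.65/tonne → $7740.15
19 Dec – 31 Dec 2024: 39,850 tonnes at $2.44/tonne → $97234.00

$104974.15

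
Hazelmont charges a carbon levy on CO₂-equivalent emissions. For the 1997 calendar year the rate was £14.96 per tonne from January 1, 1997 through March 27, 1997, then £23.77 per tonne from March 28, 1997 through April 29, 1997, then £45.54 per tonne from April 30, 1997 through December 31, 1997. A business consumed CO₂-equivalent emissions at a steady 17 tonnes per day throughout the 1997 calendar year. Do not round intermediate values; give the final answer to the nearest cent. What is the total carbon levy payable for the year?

January 1 – March 27, 1997: 86 days × 17 tonnes/day = 1,462 tonnes at £14.96/tonne → £21,871.52
March 28 – April 29, 1997: 33 days × 17 tonnes/day = 561 tonnes at £23.77/tonne → £13,334.97
April 30 – December 31, 1997: 246 days × 17 tonnes/day = 4,182 tonnes at £45.54/tonne → £190,448.28

£225,654.77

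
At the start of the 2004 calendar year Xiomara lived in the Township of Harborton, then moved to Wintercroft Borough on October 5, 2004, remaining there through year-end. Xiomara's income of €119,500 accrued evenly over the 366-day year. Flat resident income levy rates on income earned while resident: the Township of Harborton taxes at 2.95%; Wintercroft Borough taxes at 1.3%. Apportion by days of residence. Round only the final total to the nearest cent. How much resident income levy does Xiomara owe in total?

The Township of Harborton, January 1 – October 4, 2004: 278 days → €119,500 × 2.95% × 278/366 = €2,677.6489
Wintercroft Borough, October 5 – December 31, 2004: 88 days → €119,500 × 1.3% × 88/366 = €373.5191
Total = €3,051.1680

€3,051.17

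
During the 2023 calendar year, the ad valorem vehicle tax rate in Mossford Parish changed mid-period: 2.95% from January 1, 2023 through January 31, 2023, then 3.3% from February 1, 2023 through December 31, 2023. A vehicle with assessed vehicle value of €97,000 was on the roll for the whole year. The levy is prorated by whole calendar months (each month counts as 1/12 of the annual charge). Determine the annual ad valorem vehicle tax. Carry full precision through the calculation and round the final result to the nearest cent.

€3,172.71

January 1 – January 31, 2023: 1 month at 2.95% → €97,000 × 2.95% × 1/12 = €238.4583
February 1 – December 31, 2023: 11 months at 3.3% → €97,000 × 3.3% × 11/12 = €2,934.2500
Total = €3,172.7083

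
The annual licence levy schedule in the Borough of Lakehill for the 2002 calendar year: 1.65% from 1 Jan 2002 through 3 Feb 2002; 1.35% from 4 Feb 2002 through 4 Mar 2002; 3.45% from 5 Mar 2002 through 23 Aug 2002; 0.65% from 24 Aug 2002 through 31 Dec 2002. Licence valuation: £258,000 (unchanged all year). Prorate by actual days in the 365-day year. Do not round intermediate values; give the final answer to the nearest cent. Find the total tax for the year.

1 Jan – 3 Feb 2002: 34 days at 1.65% → £258,000 × 1.65% × 34/365 = £396.5425
4 Feb – 4 Mar 2002: 29 days at 1.35% → £258,000 × 1.35% × 29/365 = £276.7315
5 Mar – 23 Aug 2002: 172 days at 3.45% → £258,000 × 3.45% × 172/365 = £4,194.4438
24 Aug – 31 Dec 2002: 130 days at 0.65% → £258,000 × 0.65% × 130/365 = £597.2877
Total = £5,465.0055

£5,465.01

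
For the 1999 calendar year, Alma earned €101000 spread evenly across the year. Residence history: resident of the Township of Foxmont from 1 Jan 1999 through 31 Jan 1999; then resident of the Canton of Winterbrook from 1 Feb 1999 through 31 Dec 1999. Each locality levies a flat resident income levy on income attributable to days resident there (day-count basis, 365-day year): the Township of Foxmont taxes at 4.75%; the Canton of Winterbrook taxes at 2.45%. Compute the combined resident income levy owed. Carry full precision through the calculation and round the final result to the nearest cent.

€2671.80

The Township of Foxmont, 1 Jan – 31 Jan 1999: 31 days → €101000 × 4.75% × 31/365 = €407.4589
The Canton of Winterbrook, 1 Feb – 31 Dec 1999: 334 days → €101000 × 2.45% × 334/365 = €2264.3370
Total = €2671.7959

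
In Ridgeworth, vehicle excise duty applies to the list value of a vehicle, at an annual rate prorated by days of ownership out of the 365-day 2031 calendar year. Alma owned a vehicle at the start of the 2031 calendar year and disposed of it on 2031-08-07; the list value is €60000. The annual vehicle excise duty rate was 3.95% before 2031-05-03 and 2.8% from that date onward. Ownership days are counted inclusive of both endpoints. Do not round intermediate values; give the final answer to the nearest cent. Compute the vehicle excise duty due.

€1238.63

2031-01-01 to 2031-05-02: 122 days at 3.95% → €60000 × 3.95% × 122/365 = €792.1644
2031-05-03 to 2031-08-07: 97 days at 2.8% → €60000 × 2.8% × 97/365 = €446.4658
Total = €1238.6301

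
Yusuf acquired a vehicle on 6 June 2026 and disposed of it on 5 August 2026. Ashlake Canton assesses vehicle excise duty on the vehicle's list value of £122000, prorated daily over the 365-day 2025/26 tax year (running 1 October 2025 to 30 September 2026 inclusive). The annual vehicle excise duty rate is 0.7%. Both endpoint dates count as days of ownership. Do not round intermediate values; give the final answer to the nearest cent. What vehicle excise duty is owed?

Days held (6 June – 5 August 2026): 61 out of 365
Tax = £122000 × 0.7% × 61/365 = £142.7233

£142.72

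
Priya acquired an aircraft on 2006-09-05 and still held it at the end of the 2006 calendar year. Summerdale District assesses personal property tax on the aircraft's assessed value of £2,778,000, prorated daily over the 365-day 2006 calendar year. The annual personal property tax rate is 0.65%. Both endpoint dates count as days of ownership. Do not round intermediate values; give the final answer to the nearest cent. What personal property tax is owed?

Days held (2006-09-05 to 2006-12-31): 118 out of 365
Tax = £2,778,000 × 0.65% × 118/365 = £5,837.6055

£5,837.61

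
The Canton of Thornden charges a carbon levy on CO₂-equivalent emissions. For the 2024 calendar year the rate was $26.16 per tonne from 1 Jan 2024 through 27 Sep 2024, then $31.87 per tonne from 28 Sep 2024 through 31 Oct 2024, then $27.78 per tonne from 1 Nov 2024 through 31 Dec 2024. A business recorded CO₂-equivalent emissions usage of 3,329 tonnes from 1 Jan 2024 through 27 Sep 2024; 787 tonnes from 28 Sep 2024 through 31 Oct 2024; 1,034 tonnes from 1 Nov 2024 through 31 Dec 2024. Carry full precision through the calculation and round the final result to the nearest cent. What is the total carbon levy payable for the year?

1 Jan – 27 Sep 2024: 3,329 tonnes at $26.16/tonne → $87,086.64
28 Sep – 31 Oct 2024: 787 tonnes at $31.87/tonne → $25,081.69
1 Nov – 31 Dec 2024: 1,034 tonnes at $27.78/tonne → $28,724.52

$140,892.85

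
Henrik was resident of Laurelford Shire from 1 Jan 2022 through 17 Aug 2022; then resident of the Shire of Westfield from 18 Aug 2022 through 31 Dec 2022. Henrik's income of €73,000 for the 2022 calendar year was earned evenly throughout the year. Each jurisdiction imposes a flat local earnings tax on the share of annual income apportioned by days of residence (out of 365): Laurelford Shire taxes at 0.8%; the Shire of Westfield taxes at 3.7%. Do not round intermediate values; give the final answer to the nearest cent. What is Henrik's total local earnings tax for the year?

Laurelford Shire, 1 Jan – 17 Aug 2022: 229 days → €73,000 × 0.8% × 229/365 = €366.4000
The Shire of Westfield, 18 Aug – 31 Dec 2022: 136 days → €73,000 × 3.7% × 136/365 = €1,006.4000
Total = €1,372.8000

€1,372.80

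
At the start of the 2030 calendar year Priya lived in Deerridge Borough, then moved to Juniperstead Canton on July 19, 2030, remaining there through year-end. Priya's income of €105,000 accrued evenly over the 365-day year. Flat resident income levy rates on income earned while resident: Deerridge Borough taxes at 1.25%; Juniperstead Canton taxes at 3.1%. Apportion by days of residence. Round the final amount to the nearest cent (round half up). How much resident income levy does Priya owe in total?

€2,195.94

Deerridge Borough, January 1 – July 18, 2030: 199 days → €105,000 × 1.25% × 199/365 = €715.5822
Juniperstead Canton, July 19 – December 31, 2030: 166 days → €105,000 × 3.1% × 166/365 = €1,480.3562
Total = €2,195.9384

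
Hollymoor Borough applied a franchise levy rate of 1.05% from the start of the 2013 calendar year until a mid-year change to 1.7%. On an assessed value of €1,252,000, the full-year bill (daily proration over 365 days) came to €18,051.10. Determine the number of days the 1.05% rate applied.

145 days

Let d = days at the first rate; then 365 − d days at the second rate.
€1,252,000 × [1.05%·d + 1.7%·(365−d)] / 365 = €18,051.10
Solving gives d = 145, so the new rate took effect on May 26, 2013.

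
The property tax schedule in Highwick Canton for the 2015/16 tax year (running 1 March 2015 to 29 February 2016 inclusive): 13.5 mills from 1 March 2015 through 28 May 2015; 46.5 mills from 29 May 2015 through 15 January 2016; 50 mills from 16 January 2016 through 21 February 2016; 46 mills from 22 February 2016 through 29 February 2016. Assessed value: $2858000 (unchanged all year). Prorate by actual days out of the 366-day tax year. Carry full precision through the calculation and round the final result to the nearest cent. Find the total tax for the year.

1 March – 28 May 2015: 89 days at 13.5 mills → $2858000 × 1.35% × 89/366 = $9382.2049
29 May 2015 – 15 January 2016: 232 days at 46.5 mills → $2858000 × 4.65% × 232/366 = $84240.7213
16 January – 21 February 2016: 37 days at 50 mills → $2858000 × 5% × 37/366 = $14446.1749
22 February – 29 February 2016: 8 days at 46 mills → $2858000 × 4.6% × 8/366 = $2873.6175
Total = $110942.7186

$110942.72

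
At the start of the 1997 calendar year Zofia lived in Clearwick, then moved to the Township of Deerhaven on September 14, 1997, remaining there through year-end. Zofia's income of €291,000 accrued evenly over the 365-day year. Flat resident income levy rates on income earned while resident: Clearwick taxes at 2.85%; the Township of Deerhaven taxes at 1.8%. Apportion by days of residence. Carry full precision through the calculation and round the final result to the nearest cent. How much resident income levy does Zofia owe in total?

€7,381.04

Clearwick, January 1 – September 13, 1997: 256 days → €291,000 × 2.85% × 256/365 = €5,816.8110
The Township of Deerhaven, September 14 – December 31, 1997: 109 days → €291,000 × 1.8% × 109/365 = €1,564.2247
Total = €7,381.0356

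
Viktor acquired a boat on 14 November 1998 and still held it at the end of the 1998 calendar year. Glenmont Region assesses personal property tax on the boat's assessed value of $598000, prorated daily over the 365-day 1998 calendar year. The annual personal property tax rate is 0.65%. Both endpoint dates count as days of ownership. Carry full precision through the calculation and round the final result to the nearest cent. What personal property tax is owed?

$511.17

Days held (14 November – 31 December 1998): 48 out of 365
Tax = $598000 × 0.65% × 48/365 = $511.1671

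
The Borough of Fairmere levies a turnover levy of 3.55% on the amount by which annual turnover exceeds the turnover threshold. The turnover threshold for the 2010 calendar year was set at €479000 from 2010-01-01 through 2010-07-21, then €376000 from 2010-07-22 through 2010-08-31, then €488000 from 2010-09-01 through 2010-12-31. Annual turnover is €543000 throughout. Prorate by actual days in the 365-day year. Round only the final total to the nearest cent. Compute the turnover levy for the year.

€2575.94

2010-01-01 to 2010-07-21: 202 days, exemption €479000 → (€543000 − €479000) × 3.55% × 202/365 = €1257.3808
2010-07-22 to 2010-08-31: 41 days, exemption €376000 → (€543000 − €376000) × 3.55% × 41/365 = €665.9411
2010-09-01 to 2010-12-31: 122 days, exemption €488000 → (€543000 − €488000) × 3.55% × 122/365 = €652.6164
Total = €2575.9384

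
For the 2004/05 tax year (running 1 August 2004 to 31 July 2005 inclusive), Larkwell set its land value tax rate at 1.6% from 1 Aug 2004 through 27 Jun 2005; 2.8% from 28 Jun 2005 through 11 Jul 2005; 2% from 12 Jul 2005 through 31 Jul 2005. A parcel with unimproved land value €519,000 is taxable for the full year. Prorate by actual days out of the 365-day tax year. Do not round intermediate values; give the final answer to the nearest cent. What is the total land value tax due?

€8,656.64

1 Aug 2004 – 27 Jun 2005: 331 days at 1.6% → €519,000 × 1.6% × 331/365 = €7,530.4767
28 Jun – 11 Jul 2005: 14 days at 2.8% → €519,000 × 2.8% × 14/365 = €557.3918
12 Jul – 31 Jul 2005: 20 days at 2% → €519,000 × 2% × 20/365 = €568.7671
Total = €8,656.6356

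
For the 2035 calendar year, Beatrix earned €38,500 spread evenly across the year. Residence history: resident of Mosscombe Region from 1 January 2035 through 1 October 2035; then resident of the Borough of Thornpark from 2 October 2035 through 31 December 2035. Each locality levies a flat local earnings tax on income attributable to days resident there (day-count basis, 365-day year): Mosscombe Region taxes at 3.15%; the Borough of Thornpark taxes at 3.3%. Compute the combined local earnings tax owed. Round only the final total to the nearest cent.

Mosscombe Region, 1 January – 1 October 2035: 274 days → €38,500 × 3.15% × 274/365 = €910.3932
The Borough of Thornpark, 2 October – 31 December 2035: 91 days → €38,500 × 3.3% × 91/365 = €316.7548
Total = €1,227.1479

€1,227.15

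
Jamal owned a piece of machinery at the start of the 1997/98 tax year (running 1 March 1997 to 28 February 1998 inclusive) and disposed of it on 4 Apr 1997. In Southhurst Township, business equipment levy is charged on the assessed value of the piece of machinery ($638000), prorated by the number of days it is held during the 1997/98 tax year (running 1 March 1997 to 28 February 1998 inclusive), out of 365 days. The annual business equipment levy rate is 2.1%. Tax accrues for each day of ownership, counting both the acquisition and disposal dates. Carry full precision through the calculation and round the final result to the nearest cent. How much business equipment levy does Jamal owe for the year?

Days held (1 Mar – 4 Apr 1997): 35 out of 365
Tax = $638000 × 2.1% × 35/365 = $1284.7397

$1284.74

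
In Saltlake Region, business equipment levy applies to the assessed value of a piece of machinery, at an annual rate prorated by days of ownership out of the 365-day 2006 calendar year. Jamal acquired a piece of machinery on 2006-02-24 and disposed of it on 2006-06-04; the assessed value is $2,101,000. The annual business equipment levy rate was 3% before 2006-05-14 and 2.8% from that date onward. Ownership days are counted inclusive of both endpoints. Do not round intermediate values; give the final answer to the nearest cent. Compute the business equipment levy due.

$17,187.91

2006-02-24 to 2006-05-13: 79 days at 3% → $2,101,000 × 3% × 79/365 = $13,642.1096
2006-05-14 to 2006-06-04: 22 days at 2.8% → $2,101,000 × 2.8% × 22/365 = $3,545.7973
Total = $17,187.9068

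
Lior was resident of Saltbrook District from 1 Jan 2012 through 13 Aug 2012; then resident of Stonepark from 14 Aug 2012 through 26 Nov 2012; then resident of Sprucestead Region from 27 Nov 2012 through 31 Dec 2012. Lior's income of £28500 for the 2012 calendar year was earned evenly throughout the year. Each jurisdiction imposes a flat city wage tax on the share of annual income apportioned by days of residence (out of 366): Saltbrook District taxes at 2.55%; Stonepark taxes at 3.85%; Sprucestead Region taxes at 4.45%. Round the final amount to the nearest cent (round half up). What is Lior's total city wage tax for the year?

£884.82

Saltbrook District, 1 Jan – 13 Aug 2012: 226 days → £28500 × 2.55% × 226/366 = £448.7582
Stonepark, 14 Aug – 26 Nov 2012: 105 days → £28500 × 3.85% × 105/366 = £314.7848
Sprucestead Region, 27 Nov – 31 Dec 2012: 35 days → £28500 × 4.45% × 35/366 = £121.2807
Total = £884.8238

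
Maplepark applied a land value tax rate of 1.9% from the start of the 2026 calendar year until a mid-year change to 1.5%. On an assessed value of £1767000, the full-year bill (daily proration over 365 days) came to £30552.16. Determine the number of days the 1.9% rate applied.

209 days

Let d = days at the first rate; then 365 − d days at the second rate.
£1767000 × [1.9%·d + 1.5%·(365−d)] / 365 = £30552.16
Solving gives d = 209, so the new rate took effect on 29 July 2026.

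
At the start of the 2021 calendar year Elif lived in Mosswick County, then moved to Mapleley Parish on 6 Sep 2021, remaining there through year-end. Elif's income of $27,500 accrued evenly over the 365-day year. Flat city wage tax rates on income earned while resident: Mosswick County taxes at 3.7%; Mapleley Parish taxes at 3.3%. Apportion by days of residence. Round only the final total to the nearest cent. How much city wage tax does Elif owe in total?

Mosswick County, 1 Jan – 5 Sep 2021: 248 days → $27,500 × 3.7% × 248/365 = $691.3425
Mapleley Parish, 6 Sep – 31 Dec 2021: 117 days → $27,500 × 3.3% × 117/365 = $290.8973
Total = $982.2397

$982.24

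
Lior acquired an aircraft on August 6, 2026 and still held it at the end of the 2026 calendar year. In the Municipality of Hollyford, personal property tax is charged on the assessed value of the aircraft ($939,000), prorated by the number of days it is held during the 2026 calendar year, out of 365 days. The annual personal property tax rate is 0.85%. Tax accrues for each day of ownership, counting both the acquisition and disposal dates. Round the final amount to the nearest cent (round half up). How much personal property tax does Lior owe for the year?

Days held (August 6 – December 31, 2026): 148 out of 365
Tax = $939,000 × 0.85% × 148/365 = $3,236.3342

$3,236.33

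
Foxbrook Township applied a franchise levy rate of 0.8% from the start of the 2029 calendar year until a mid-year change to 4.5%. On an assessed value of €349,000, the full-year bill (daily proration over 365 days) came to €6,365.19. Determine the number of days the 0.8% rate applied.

Let d = days at the first rate; then 365 − d days at the second rate.
€349,000 × [0.8%·d + 4.5%·(365−d)] / 365 = €6,365.19
Solving gives d = 264, so the new rate took effect on 22 September 2029.

264 days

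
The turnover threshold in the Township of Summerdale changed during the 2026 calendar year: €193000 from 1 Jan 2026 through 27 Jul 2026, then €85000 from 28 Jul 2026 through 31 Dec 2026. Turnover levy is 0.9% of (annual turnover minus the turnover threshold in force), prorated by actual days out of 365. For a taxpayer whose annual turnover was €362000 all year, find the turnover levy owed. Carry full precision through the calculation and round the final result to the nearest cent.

€1939.09

1 Jan – 27 Jul 2026: 208 days, exemption €193000 → (€362000 − €193000) × 0.9% × 208/365 = €866.7616
28 Jul – 31 Dec 2026: 157 days, exemption €85000 → (€362000 − €85000) × 0.9% × 157/365 = €1072.3315
Total = €1939.0932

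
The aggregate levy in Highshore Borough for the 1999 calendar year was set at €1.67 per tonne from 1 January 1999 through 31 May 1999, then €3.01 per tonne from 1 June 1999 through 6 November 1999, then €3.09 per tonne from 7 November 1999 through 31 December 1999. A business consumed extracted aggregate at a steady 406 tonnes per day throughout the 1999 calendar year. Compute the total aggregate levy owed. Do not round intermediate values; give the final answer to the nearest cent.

€365,688.26

1 January – 31 May 1999: 151 days × 406 tonnes/day = 61,306 tonnes at €1.67/tonne → €102,381.02
1 June – 6 November 1999: 159 days × 406 tonnes/day = 64,554 tonnes at €3.01/tonne → €194,307.54
7 November – 31 December 1999: 55 days × 406 tonnes/day = 22,330 tonnes at €3.09/tonne → €68,999.70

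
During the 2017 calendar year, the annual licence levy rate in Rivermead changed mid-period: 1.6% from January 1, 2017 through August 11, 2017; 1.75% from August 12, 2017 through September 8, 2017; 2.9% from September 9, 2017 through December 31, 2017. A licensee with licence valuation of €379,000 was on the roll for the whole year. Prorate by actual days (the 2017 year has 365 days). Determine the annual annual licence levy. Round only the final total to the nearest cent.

January 1 – August 11, 2017: 223 days at 1.6% → €379,000 × 1.6% × 223/365 = €3,704.8548
August 12 – September 8, 2017: 28 days at 1.75% → €379,000 × 1.75% × 28/365 = €508.7945
September 9 – December 31, 2017: 114 days at 2.9% → €379,000 × 2.9% × 114/365 = €3,432.8055
Total = €7,646.4548

€7,646.45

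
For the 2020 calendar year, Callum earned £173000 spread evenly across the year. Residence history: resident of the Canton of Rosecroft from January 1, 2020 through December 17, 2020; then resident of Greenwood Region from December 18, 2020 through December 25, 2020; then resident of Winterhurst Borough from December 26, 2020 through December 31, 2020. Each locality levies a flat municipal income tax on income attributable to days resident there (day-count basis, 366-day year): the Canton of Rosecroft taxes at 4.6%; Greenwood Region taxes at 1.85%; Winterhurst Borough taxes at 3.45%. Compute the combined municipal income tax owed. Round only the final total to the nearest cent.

The Canton of Rosecroft, January 1 – December 17, 2020: 352 days → £173000 × 4.6% × 352/366 = £7653.5956
Greenwood Region, December 18 – December 25, 2020: 8 days → £173000 × 1.85% × 8/366 = £69.9563
Winterhurst Borough, December 26 – December 31, 2020: 6 days → £173000 × 3.45% × 6/366 = £97.8443
Total = £7821.3962

£7821.40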